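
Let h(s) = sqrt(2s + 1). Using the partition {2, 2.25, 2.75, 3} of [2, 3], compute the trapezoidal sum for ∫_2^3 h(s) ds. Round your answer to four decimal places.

Subinterval widths: 0.25, 0.5, 0.25.
h(2) ≈ 2.2361, h(2.25) ≈ 2.3452, h(2.75) ≈ 2.5495, h(3) ≈ 2.6458.
On each subinterval the trapezoid contributes (Δs_i/2)·[h(s_{i-1}) + h(s_i)].
Sum ≈ 2.4457.

2.4457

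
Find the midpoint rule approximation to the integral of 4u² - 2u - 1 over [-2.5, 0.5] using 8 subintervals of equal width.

23.859375

Δu = (0.5 − (-2.5))/8 = 0.375.
Midpoints: -2.3125, -1.9375, -1.5625, -1.1875, -0.8125, -0.4375, -0.0625, 0.3125.
f(-2.3125) = 25.015625, f(-1.9375) = 17.890625, f(-1.5625) = 11.890625, f(-1.1875) = 7.015625, f(-0.8125) = 3.265625, f(-0.4375) = 0.640625, f(-0.0625) = -0.859375, f(0.3125) = -1.234375.
Sum = Δu · [f(-2.3125) + f(-1.9375) + f(-1.5625) + ...].
Sum = 23.859375.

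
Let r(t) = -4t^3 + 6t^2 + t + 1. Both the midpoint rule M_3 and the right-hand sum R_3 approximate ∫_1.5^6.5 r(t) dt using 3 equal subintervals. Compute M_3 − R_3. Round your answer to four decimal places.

M_3 ≈ -1163.888889.
R_3 ≈ -2009.722222.
M_3 − R_3 ≈ 845.8333.

845.8333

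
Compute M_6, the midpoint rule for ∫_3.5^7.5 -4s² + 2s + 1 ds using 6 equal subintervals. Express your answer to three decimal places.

Δs = (7.5 − 3.5)/6 = 2/3.
Midpoints: 23/6, 4.5, 31/6, 35/6, 6.5, 43/6.
f(23/6) = -451/9, f(4.5) = -71, f(31/6) = -859/9, f(35/6) = -1111/9, f(6.5) = -155, f(43/6) = -1711/9.
Sum = Δs · [f(23/6) + f(4.5) + f(31/6) + ...].
Sum ≈ -456.741.

-456.741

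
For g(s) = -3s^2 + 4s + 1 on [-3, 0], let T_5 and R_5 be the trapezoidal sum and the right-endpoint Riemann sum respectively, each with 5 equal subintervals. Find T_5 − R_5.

T_5 = -42.54.
R_5 = -30.84.
T_5 − R_5 = -11.7.

-11.7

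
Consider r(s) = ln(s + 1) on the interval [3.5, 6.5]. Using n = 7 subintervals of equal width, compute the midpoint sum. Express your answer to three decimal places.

5.344

Δs = (6.5 − 3.5)/7 = 3/7.
Midpoints: 26/7, 29/7, 32/7, 5, 38/7, 41/7, 44/7.
r(26/7) ≈ 1.551, r(29/7) ≈ 1.638, r(32/7) ≈ 1.718, r(5) ≈ 1.792, r(38/7) ≈ 1.861, r(41/7) ≈ 1.925, r(44/7) ≈ 1.986.
Sum = Δs · [r(26/7) + r(29/7) + r(32/7) + ...].
Sum ≈ 5.344.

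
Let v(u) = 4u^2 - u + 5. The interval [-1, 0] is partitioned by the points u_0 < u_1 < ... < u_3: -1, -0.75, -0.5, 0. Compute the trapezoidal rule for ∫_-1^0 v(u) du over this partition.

6.9375

Subinterval widths: 0.25, 0.25, 0.5.
v(-1) = 10, v(-0.75) = 8, v(-0.5) = 6.5, v(0) = 5.
On each subinterval the trapezoid contributes (Δu_i/2)·[v(u_{i-1}) + v(u_i)].
Sum = 6.9375.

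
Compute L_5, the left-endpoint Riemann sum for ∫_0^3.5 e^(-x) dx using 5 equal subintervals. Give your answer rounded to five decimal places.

Δx = (3.5 − 0)/5 = 0.7.
Left endpoints: 0, 0.7, 1.4, 2.1, 2.8.
f(0) ≈ 1.00000, f(0.7) ≈ 0.49659, f(1.4) ≈ 0.24660, f(2.1) ≈ 0.12246, f(2.8) ≈ 0.06081.
Sum = Δx · [f(0) + f(0.7) + f(1.4) + f(2.1) + f(2.8)].
Sum ≈ 1.34851.

1.34851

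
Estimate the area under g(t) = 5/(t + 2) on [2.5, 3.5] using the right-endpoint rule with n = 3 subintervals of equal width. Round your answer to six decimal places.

0.970439

Δt = (3.5 − 2.5)/3 = 1/3.
Right endpoints: 17/6, 19/6, 3.5.
g(17/6) = 30/29, g(19/6) = 30/31, g(3.5) = 10/11.
Sum = Δt · [g(17/6) + g(19/6) + g(3.5)].
Sum ≈ 0.970439.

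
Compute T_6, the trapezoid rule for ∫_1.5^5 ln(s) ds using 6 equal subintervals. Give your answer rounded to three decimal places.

3.926

Δs = (5 − 1.5)/6 = 7/12.
f(1.5) ≈ 0.405, f(25/12) ≈ 0.734, f(8/3) ≈ 0.981, f(3.25) ≈ 1.179, f(23/6) ≈ 1.344, f(53/12) ≈ 1.485, f(5) ≈ 1.609.
T_6 = (Δs/2)·[f(s_0) + 2f(s_1) + ... + 2f(s_{5}) + f(s_6)].
Sum ≈ 3.926.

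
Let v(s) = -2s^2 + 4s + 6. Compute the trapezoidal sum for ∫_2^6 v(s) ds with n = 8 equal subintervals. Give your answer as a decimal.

Δs = (6 − 2)/8 = 0.5.
v(2) = 6, v(2.5) = 3.5, v(3) = 0, v(3.5) = -4.5, v(4) = -10, v(4.5) = -16.5, v(5) = -24, v(5.5) = -32.5, v(6) = -42.
T_8 = (Δs/2)·[v(s_0) + 2v(s_1) + ... + 2v(s_{7}) + v(s_8)].
Sum = -51.

-51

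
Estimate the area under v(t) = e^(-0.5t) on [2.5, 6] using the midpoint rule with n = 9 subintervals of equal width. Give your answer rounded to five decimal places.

Δt = (6 − 2.5)/9 = 7/18.
Midpoints: 97/36, 37/12, 125/36, 139/36, 4.25, 167/36, 181/36, 65/12, 209/36.
v(97/36) ≈ 0.25996, v(37/12) ≈ 0.21402, v(125/36) ≈ 0.17620, v(139/36) ≈ 0.14507, v(4.25) ≈ 0.11943, v(167/36) ≈ 0.09833, v(181/36) ≈ 0.08095, v(65/12) ≈ 0.06665, v(209/36) ≈ 0.05487.
Sum = Δt · [v(97/36) + v(37/12) + v(125/36) + ...].
Sum ≈ 0.47269.

0.47269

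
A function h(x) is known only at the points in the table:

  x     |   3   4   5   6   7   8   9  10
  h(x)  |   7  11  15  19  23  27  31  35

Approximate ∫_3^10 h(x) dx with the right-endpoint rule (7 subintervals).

Δx = 1.
Sum = 1·[11 + 15 + 19 + 23 + 27 + 31 + 35] = 161.

161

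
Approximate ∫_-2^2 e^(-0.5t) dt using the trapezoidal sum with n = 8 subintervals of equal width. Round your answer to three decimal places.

Δt = (2 − (-2))/8 = 0.5.
f(-2) ≈ 2.718, f(-1.5) ≈ 2.117, f(-1) ≈ 1.649, f(-0.5) ≈ 1.284, f(0) ≈ 1.000, f(0.5) ≈ 0.779, f(1) ≈ 0.607, f(1.5) ≈ 0.472, f(2) ≈ 0.368.
T_8 = (Δt/2)·[f(t_0) + 2f(t_1) + ... + 2f(t_{7}) + f(t_8)].
Sum ≈ 4.725.

4.725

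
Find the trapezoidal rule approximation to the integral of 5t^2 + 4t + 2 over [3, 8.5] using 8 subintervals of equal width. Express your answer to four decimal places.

1118.2080

Δt = (8.5 − 3)/8 = 0.6875.
f(3) = 59, f(3.6875) = 84.73828125, f(4.375) = 115.203125, f(5.0625) = 150.39453125, f(5.75) = 190.3125, f(6.4375) = 234.95703125, f(7.125) = 284.328125, f(7.8125) = 338.42578125, f(8.5) = 397.25.
T_8 = (Δt/2)·[f(t_0) + 2f(t_1) + ... + 2f(t_{7}) + f(t_8)].
Sum ≈ 1118.2080.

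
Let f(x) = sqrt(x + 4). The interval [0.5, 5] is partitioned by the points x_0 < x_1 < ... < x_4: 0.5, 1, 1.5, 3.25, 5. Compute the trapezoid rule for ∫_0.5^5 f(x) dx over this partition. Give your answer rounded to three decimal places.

11.624

Subinterval widths: 0.5, 0.5, 1.75, 1.75.
f(0.5) ≈ 2.121, f(1) ≈ 2.236, f(1.5) ≈ 2.345, f(3.25) ≈ 2.693, f(5) ≈ 3.000.
On each subinterval the trapezoid contributes (Δx_i/2)·[f(x_{i-1}) + f(x_i)].
Sum ≈ 11.624.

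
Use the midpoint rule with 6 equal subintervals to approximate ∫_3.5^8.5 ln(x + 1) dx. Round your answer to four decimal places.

9.6223

Δx = (8.5 − 3.5)/6 = 5/6.
Midpoints: 47/12, 4.75, 67/12, 77/12, 7.25, 97/12.
f(47/12) ≈ 1.5926, f(4.75) ≈ 1.7492, f(67/12) ≈ 1.8845, f(77/12) ≈ 2.0037, f(7.25) ≈ 2.1102, f(97/12) ≈ 2.2064.
Sum = Δx · [f(47/12) + f(4.75) + f(67/12) + ...].
Sum ≈ 9.6223.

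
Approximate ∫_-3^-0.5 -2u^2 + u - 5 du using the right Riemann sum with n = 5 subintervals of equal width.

-30

Δu = (-0.5 − (-3))/5 = 0.5.
Right endpoints: -2.5, -2, -1.5, -1, -0.5.
f(-2.5) = -20, f(-2) = -15, f(-1.5) = -11, f(-1) = -8, f(-0.5) = -6.
Sum = Δu · [f(-2.5) + f(-2) + f(-1.5) + f(-1) + f(-0.5)].
Sum = -30.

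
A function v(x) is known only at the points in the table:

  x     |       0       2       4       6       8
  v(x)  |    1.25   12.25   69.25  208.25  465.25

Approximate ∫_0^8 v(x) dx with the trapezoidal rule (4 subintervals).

1046

Δx = 2.
T_4 = (2/2)·[1.25 + 2·12.25 + 2·69.25 + 2·208.25 + 465.25] = 1046.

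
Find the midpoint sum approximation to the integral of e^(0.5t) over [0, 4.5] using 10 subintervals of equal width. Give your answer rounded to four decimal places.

Δt = (4.5 − 0)/10 = 0.45.
Midpoints: 0.225, 0.675, 1.125, 1.575, 2.025, 2.475, 2.925, 3.375, 3.825, 4.275.
f(0.225) ≈ 1.1191, f(0.675) ≈ 1.4014, f(1.125) ≈ 1.7551, f(1.575) ≈ 2.1979, f(2.025) ≈ 2.7525, f(2.475) ≈ 3.4470, f(2.925) ≈ 4.3167, f(3.375) ≈ 5.4059, f(3.825) ≈ 6.7700, f(4.275) ≈ 8.4782.
Sum = Δt · [f(0.225) + f(0.675) + f(1.125) + ...].
Sum ≈ 16.9397.

16.9397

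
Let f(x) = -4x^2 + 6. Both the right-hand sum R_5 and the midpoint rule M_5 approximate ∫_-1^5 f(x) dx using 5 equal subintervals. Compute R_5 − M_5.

R_5 = -195.36.
M_5 = -129.12.
R_5 − M_5 = -66.24.

-66.24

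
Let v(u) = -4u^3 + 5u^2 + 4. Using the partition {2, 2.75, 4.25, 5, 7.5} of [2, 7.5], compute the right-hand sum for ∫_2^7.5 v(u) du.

Subinterval widths: 0.75, 1.5, 0.75, 2.5.
Right endpoints: 2.75, 4.25, 5, 7.5.
v(2.75) = -41.375, v(4.25) = -212.75, v(5) = -371, v(7.5) = -1402.25.
Sum = Σ Δu_i · v(u_i).
Sum = -4134.03125.

-4134.03125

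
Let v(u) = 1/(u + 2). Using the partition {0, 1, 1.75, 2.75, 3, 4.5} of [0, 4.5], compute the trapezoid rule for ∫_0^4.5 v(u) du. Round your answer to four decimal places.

Subinterval widths: 1, 0.75, 1, 0.25, 1.5.
v(0) = 0.5, v(1) = 1/3, v(1.75) = 4/15, v(2.75) = 4/19, v(3) = 0.2, v(4.5) = 2/13.
On each subinterval the trapezoid contributes (Δu_i/2)·[v(u_{i-1}) + v(u_i)].
Sum ≈ 1.1970.

1.1970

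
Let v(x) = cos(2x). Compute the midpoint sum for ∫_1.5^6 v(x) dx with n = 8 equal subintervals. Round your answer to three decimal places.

-0.357

Δx = (6 − 1.5)/8 = 0.5625.
Midpoints: 1.78125, 2.34375, 2.90625, 3.46875, 4.03125, 4.59375, 5.15625, 5.71875.
v(1.78125) ≈ -0.913, v(2.34375) ≈ -0.025, v(2.90625) ≈ 0.891, v(3.46875) ≈ 0.793, v(4.03125) ≈ -0.207, v(4.59375) ≈ -0.972, v(5.15625) ≈ -0.631, v(5.71875) ≈ 0.428.
Sum = Δx · [v(1.78125) + v(2.34375) + v(2.90625) + ...].
Sum ≈ -0.357.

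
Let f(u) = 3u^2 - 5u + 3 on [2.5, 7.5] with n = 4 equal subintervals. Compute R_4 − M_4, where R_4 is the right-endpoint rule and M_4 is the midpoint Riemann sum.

83.984375

R_4 = 378.28125.
M_4 = 294.296875.
R_4 − M_4 = 83.984375.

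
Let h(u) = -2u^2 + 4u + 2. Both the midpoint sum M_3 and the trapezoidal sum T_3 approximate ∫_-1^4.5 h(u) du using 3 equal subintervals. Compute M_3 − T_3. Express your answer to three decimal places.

M_3 ≈ -8.83565.
T_3 ≈ -18.07870.
M_3 − T_3 ≈ 9.243.

9.243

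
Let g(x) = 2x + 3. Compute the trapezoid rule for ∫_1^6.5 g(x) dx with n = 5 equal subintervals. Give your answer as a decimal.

57.75

Δx = (6.5 − 1)/5 = 1.1.
g(1) = 5, g(2.1) = 7.2, g(3.2) = 9.4, g(4.3) = 11.6, g(5.4) = 13.8, g(6.5) = 16.
T_5 = (Δx/2)·[g(x_0) + 2g(x_1) + ... + 2g(x_{4}) + g(x_5)].
Sum = 57.75.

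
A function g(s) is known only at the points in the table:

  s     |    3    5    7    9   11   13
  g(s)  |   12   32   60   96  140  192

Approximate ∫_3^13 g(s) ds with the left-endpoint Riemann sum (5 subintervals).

Δs = 2.
Sum = 2·[12 + 32 + 60 + 96 + 140] = 680.

680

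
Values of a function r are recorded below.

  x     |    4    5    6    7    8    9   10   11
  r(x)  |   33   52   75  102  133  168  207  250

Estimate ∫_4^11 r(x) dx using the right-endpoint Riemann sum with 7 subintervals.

Δx = 1.
Sum = 1·[52 + 75 + 102 + 133 + 168 + 207 + 250] = 987.

987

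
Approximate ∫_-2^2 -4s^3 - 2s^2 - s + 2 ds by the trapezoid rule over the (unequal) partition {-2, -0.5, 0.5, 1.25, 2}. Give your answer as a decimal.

Subinterval widths: 1.5, 1, 0.75, 0.75.
f(-2) = 28, f(-0.5) = 2.5, f(0.5) = 0.5, f(1.25) = -10.1875, f(2) = -40.
On each subinterval the trapezoid contributes (Δs_i/2)·[f(s_{i-1}) + f(s_i)].
Sum = 1.921875.

1.921875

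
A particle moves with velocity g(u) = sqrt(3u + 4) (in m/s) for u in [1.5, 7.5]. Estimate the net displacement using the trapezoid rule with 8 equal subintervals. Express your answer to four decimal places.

Δu = (7.5 − 1.5)/8 = 0.75.
g(1.5) ≈ 2.9155, g(2.25) ≈ 3.2787, g(3) ≈ 3.6056, g(3.75) ≈ 3.9051, g(4.5) ≈ 4.1833, g(5.25) ≈ 4.4441, g(6) ≈ 4.6904, g(6.75) ≈ 4.9244, g(7.5) ≈ 5.1478.
T_8 = (Δu/2)·[g(u_0) + 2g(u_1) + ... + 2g(u_{7}) + g(u_8)].
Sum ≈ 24.7975.

24.7975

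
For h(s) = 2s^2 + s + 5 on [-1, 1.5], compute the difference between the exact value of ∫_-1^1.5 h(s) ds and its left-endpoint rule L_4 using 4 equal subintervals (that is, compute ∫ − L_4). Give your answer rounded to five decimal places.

Exact integral: ∫_-1^1.5 h(s) ds ≈ 16.0416667.
L_4 = 14.8046875.
Error ≈ 16.0416667 − 14.8046875 ≈ 1.23698.

1.23698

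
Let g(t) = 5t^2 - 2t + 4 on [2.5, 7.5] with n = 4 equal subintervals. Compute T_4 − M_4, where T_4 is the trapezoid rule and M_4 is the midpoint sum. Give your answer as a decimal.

9.765625

T_4 = 653.59375.
M_4 = 643.828125.
T_4 − M_4 = 9.765625.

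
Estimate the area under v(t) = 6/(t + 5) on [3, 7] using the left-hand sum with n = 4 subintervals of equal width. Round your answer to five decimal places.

2.56212

Δt = (7 − 3)/4 = 1.
Left endpoints: 3, 4, 5, 6.
v(3) = 0.75, v(4) = 2/3, v(5) = 0.6, v(6) = 6/11.
Sum = Δt · [v(3) + v(4) + v(5) + v(6)].
Sum ≈ 2.56212.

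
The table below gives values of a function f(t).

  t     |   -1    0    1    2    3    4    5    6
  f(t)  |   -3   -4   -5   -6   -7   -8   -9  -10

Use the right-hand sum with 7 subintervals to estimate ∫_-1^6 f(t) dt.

Δt = 1.
Sum = 1·[(-4) + (-5) + (-6) + (-7) + (-8) + (-9) + (-10)] = -49.

-49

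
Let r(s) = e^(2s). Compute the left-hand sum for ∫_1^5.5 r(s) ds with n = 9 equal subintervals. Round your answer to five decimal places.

Δs = (5.5 − 1)/9 = 0.5.
Left endpoints: 1, 1.5, 2, 2.5, 3, 3.5, 4, 4.5, 5.
r(1) ≈ 7.38906, r(1.5) ≈ 20.08554, r(2) ≈ 54.59815, r(2.5) ≈ 148.41316, r(3) ≈ 403.42879, r(3.5) ≈ 1096.63316, r(4) ≈ 2980.95799, r(4.5) ≈ 8103.08393, r(5) ≈ 22026.46579.
Sum = Δs · [r(1) + r(1.5) + r(2) + ...].
Sum ≈ 17420.52778.

17420.52778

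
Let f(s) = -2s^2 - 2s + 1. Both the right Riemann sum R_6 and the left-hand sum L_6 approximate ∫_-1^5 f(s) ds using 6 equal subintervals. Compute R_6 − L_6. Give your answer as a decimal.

-60

R_6 = -134.
L_6 = -74.
R_6 − L_6 = -60.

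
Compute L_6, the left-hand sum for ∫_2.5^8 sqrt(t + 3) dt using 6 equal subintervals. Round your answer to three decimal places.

15.273

Δt = (8 − 2.5)/6 = 11/12.
Left endpoints: 2.5, 41/12, 13/3, 5.25, 37/6, 85/12.
f(2.5) ≈ 2.345, f(41/12) ≈ 2.533, f(13/3) ≈ 2.708, f(5.25) ≈ 2.872, f(37/6) ≈ 3.028, f(85/12) ≈ 3.175.
Sum = Δt · [f(2.5) + f(41/12) + f(13/3) + ...].
Sum ≈ 15.273.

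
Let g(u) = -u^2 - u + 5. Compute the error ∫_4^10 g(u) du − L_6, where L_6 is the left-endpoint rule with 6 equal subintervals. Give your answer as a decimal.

Exact integral: ∫_4^10 g(u) du = -324.
L_6 = -280.
Error = -324 − (-280) = -44.

-44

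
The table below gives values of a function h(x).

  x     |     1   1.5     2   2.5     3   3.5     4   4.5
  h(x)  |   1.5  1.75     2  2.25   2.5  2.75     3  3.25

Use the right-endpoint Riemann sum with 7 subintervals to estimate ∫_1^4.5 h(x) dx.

Δx = 0.5.
Sum = 0.5·[1.75 + 2 + 2.25 + 2.5 + 2.75 + 3 + 3.25] = 8.75.

8.75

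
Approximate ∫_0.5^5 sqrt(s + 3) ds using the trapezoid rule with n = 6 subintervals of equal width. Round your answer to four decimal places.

10.7154

Δs = (5 − 0.5)/6 = 0.75.
f(0.5) ≈ 1.8708, f(1.25) ≈ 2.0616, f(2) ≈ 2.2361, f(2.75) ≈ 2.3979, f(3.5) ≈ 2.5495, f(4.25) ≈ 2.6926, f(5) ≈ 2.8284.
T_6 = (Δs/2)·[f(s_0) + 2f(s_1) + ... + 2f(s_{5}) + f(s_6)].
Sum ≈ 10.7154.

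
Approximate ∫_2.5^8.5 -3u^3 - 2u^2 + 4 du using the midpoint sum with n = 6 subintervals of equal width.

-4235

Δu = (8.5 − 2.5)/6 = 1.
Midpoints: 3, 4, 5, 6, 7, 8.
f(3) = -95, f(4) = -220, f(5) = -421, f(6) = -716, f(7) = -1123, f(8) = -1660.
Sum = Δu · [f(3) + f(4) + f(5) + ...].
Sum = -4235.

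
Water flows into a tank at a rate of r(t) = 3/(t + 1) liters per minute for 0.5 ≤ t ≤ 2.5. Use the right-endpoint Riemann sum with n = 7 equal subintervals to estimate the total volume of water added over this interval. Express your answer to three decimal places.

Δt = (2.5 − 0.5)/7 = 2/7.
Right endpoints: 11/14, 15/14, 19/14, 23/14, 27/14, 31/14, 2.5.
r(11/14) = 1.68, r(15/14) = 42/29, r(19/14) = 14/11, r(23/14) = 42/37, r(27/14) = 42/41, r(31/14) = 14/15, r(2.5) = 6/7.
Sum = Δt · [r(11/14) + r(15/14) + r(19/14) + ...].
Sum ≈ 2.386.

2.386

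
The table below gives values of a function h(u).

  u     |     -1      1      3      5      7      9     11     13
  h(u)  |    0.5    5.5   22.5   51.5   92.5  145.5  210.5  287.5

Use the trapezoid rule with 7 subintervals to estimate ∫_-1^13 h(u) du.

1344

Δu = 2.
T_7 = (2/2)·[0.5 + 2·5.5 + 2·22.5 + 2·51.5 + 2·92.5 + 2·145.5 + 2·210.5 + 287.5] = 1344.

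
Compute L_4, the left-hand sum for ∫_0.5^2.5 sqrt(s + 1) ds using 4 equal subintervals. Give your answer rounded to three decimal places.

2.976

Δs = (2.5 − 0.5)/4 = 0.5.
Left endpoints: 0.5, 1, 1.5, 2.
f(0.5) ≈ 1.225, f(1) ≈ 1.414, f(1.5) ≈ 1.581, f(2) ≈ 1.732.
Sum = Δs · [f(0.5) + f(1) + f(1.5) + f(2)].
Sum ≈ 2.976.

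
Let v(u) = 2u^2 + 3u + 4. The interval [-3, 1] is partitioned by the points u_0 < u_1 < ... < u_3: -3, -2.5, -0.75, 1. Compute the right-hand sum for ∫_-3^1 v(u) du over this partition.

25.28125

Subinterval widths: 0.5, 1.75, 1.75.
Right endpoints: -2.5, -0.75, 1.
v(-2.5) = 9, v(-0.75) = 2.875, v(1) = 9.
Sum = Σ Δu_i · v(u_i).
Sum = 25.28125.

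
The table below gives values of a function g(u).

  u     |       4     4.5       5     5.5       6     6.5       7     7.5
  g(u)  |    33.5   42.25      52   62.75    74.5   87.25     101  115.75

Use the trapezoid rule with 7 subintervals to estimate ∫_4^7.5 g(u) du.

Δu = 0.5.
T_7 = (0.5/2)·[33.5 + 2·42.25 + 2·52 + 2·62.75 + 2·74.5 + 2·87.25 + 2·101 + 115.75] = 247.1875.

247.1875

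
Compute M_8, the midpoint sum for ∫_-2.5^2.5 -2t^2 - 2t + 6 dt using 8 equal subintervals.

Δt = (2.5 − (-2.5))/8 = 0.625.
Midpoints: -2.1875, -1.5625, -0.9375, -0.3125, 0.3125, 0.9375, 1.5625, 2.1875.
f(-2.1875) = 0.8046875, f(-1.5625) = 4.2421875, f(-0.9375) = 6.1171875, f(-0.3125) = 6.4296875, f(0.3125) = 5.1796875, f(0.9375) = 2.3671875, f(1.5625) = -2.0078125, f(2.1875) = -7.9453125.
Sum = Δt · [f(-2.1875) + f(-1.5625) + f(-0.9375) + ...].
Sum = 9.4921875.

9.4921875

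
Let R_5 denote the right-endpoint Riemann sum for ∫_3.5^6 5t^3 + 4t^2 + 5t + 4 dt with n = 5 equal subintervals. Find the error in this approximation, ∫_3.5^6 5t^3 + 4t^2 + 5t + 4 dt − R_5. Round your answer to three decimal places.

Exact integral: ∫_3.5^6 f(t) dt ≈ 1732.63021.
R_5 = 1983.75.
Error ≈ 1732.63021 − 1983.75 ≈ -251.120.

-251.120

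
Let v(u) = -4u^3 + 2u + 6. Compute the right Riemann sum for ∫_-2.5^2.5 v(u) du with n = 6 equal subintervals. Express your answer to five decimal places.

-17.91667

Δu = (2.5 − (-2.5))/6 = 5/6.
Right endpoints: -5/3, -5/6, 0, 5/6, 5/3, 2.5.
v(-5/3) = 572/27, v(-5/6) = 359/54, v(0) = 6, v(5/6) = 289/54, v(5/3) = -248/27, v(2.5) = -51.5.
Sum = Δu · [v(-5/3) + v(-5/6) + v(0) + ...].
Sum ≈ -17.91667.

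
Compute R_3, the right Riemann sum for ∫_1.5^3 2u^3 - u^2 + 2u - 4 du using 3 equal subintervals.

Δu = (3 − 1.5)/3 = 0.5.
Right endpoints: 2, 2.5, 3.
f(2) = 12, f(2.5) = 26, f(3) = 47.
Sum = Δu · [f(2) + f(2.5) + f(3)].
Sum = 42.5.

42.5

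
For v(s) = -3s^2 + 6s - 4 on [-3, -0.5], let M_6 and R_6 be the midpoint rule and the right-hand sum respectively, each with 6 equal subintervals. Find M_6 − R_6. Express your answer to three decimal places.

M_6 ≈ -63.01649.
R_6 ≈ -54.74826.
M_6 − R_6 ≈ -8.268.

-8.268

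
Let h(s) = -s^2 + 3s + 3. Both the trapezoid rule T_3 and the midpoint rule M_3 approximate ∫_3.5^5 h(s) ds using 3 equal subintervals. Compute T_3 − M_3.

T_3 = -3.8125.
M_3 = -3.71875.
T_3 − M_3 = -0.09375.

-0.09375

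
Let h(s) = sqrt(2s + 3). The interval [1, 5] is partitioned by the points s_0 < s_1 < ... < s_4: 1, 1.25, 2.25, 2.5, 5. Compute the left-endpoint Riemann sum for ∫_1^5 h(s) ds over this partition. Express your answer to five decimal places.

Subinterval widths: 0.25, 1, 0.25, 2.5.
Left endpoints: 1, 1.25, 2.25, 2.5.
h(1) ≈ 2.23607, h(1.25) ≈ 2.34521, h(2.25) ≈ 2.73861, h(2.5) ≈ 2.82843.
Sum = Σ Δs_i · h(s_i).
Sum ≈ 10.65995.

10.65995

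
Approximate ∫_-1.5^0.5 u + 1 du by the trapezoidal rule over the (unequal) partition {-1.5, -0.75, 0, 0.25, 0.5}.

1

Subinterval widths: 0.75, 0.75, 0.25, 0.25.
f(-1.5) = -0.5, f(-0.75) = 0.25, f(0) = 1, f(0.25) = 1.25, f(0.5) = 1.5.
On each subinterval the trapezoid contributes (Δu_i/2)·[f(u_{i-1}) + f(u_i)].
Sum = 1.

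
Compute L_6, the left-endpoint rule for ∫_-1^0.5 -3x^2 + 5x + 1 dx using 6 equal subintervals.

-2.765625

Δx = (0.5 − (-1))/6 = 0.25.
Left endpoints: -1, -0.75, -0.5, -0.25, 0, 0.25.
f(-1) = -7, f(-0.75) = -4.4375, f(-0.5) = -2.25, f(-0.25) = -0.4375, f(0) = 1, f(0.25) = 2.0625.
Sum = Δx · [f(-1) + f(-0.75) + f(-0.5) + ...].
Sum = -2.765625.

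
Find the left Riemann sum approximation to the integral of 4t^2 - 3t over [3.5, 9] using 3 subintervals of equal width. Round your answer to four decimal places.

Δt = (9 − 3.5)/3 = 11/6.
Left endpoints: 3.5, 16/3, 43/6.
f(3.5) = 38.5, f(16/3) = 880/9, f(43/6) = 3311/18.
Sum = Δt · [f(3.5) + f(16/3) + f(43/6)].
Sum ≈ 587.0741.

587.0741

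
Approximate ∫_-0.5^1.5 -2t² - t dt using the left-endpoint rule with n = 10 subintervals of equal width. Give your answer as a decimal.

Δt = (1.5 − (-0.5))/10 = 0.2.
Left endpoints: -0.5, -0.3, -0.1, 0.1, 0.3, 0.5, 0.7, 0.9, 1.1, 1.3.
f(-0.5) = 0, f(-0.3) = 0.12, f(-0.1) = 0.08, f(0.1) = -0.12, f(0.3) = -0.48, f(0.5) = -1, f(0.7) = -1.68, f(0.9) = -2.52, f(1.1) = -3.52, f(1.3) = -4.68.
Sum = Δt · [f(-0.5) + f(-0.3) + f(-0.1) + ...].
Sum = -2.76.

-2.76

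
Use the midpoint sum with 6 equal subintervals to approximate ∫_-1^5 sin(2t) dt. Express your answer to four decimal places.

0.2513

Δt = (5 − (-1))/6 = 1.
Midpoints: -0.5, 0.5, 1.5, 2.5, 3.5, 4.5.
f(-0.5) ≈ -0.8415, f(0.5) ≈ 0.8415, f(1.5) ≈ 0.1411, f(2.5) ≈ -0.9589, f(3.5) ≈ 0.6570, f(4.5) ≈ 0.4121.
Sum = Δt · [f(-0.5) + f(0.5) + f(1.5) + ...].
Sum ≈ 0.2513.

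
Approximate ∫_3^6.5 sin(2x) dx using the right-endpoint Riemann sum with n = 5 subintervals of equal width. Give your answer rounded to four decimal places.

0.2668

Δx = (6.5 − 3)/5 = 0.7.
Right endpoints: 3.7, 4.4, 5.1, 5.8, 6.5.
f(3.7) ≈ 0.8987, f(4.4) ≈ 0.5849, f(5.1) ≈ -0.6999, f(5.8) ≈ -0.8228, f(6.5) ≈ 0.4202.
Sum = Δx · [f(3.7) + f(4.4) + f(5.1) + f(5.8) + f(6.5)].
Sum ≈ 0.2668.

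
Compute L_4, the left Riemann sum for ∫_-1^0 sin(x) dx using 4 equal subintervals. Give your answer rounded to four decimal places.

-0.5625

Δx = (0 − (-1))/4 = 0.25.
Left endpoints: -1, -0.75, -0.5, -0.25.
f(-1) ≈ -0.8415, f(-0.75) ≈ -0.6816, f(-0.5) ≈ -0.4794, f(-0.25) ≈ -0.2474.
Sum = Δx · [f(-1) + f(-0.75) + f(-0.5) + f(-0.25)].
Sum ≈ -0.5625.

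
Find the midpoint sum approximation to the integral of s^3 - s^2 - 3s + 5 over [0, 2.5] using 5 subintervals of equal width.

Δs = (2.5 − 0)/5 = 0.5.
Midpoints: 0.25, 0.75, 1.25, 1.75, 2.25.
f(0.25) = 4.203125, f(0.75) = 2.609375, f(1.25) = 1.640625, f(1.75) = 2.046875, f(2.25) = 4.578125.
Sum = Δs · [f(0.25) + f(0.75) + f(1.25) + f(1.75) + f(2.25)].
Sum = 7.5390625.

7.5390625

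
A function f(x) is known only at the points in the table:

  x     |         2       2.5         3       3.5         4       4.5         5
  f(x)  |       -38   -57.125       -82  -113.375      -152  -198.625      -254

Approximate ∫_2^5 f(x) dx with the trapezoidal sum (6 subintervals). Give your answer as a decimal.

Δx = 0.5.
T_6 = (0.5/2)·[(-38) + 2·(-57.125) + 2·(-82) + 2·(-113.375) + 2·(-152) + 2·(-198.625) + (-254)] = -374.5625.

-374.5625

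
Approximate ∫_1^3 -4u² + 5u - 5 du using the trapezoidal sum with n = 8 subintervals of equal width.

Δu = (3 − 1)/8 = 0.25.
f(1) = -4, f(1.25) = -5, f(1.5) = -6.5, f(1.75) = -8.5, f(2) = -11, f(2.25) = -14, f(2.5) = -17.5, f(2.75) = -21.5, f(3) = -26.
T_8 = (Δu/2)·[f(u_0) + 2f(u_1) + ... + 2f(u_{7}) + f(u_8)].
Sum = -24.75.

-24.75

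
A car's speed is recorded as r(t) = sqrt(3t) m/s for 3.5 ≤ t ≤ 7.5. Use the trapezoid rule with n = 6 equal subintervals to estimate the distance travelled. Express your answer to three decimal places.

16.151

Δt = (7.5 − 3.5)/6 = 2/3.
r(3.5) ≈ 3.240, r(25/6) ≈ 3.536, r(29/6) ≈ 3.808, r(5.5) ≈ 4.062, r(37/6) ≈ 4.301, r(41/6) ≈ 4.528, r(7.5) ≈ 4.743.
T_6 = (Δt/2)·[r(t_0) + 2r(t_1) + ... + 2r(t_{5}) + r(t_6)].
Sum ≈ 16.151.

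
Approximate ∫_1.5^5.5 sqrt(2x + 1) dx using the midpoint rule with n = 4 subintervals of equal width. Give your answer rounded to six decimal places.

Δx = (5.5 − 1.5)/4 = 1.
Midpoints: 2, 3, 4, 5.
f(2) ≈ 2.236068, f(3) ≈ 2.645751, f(4) ≈ 3.000000, f(5) ≈ 3.316625.
Sum = Δx · [f(2) + f(3) + f(4) + f(5)].
Sum ≈ 11.198444.

11.198444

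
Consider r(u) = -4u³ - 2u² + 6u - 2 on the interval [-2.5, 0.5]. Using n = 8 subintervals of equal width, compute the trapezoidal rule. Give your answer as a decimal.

Δu = (0.5 − (-2.5))/8 = 0.375.
r(-2.5) = 33, r(-2.125) = 14.6015625, r(-1.75) = 2.8125, r(-1.375) = -3.6328125, r(-1) = -6, r(-0.625) = -5.5546875, r(-0.25) = -3.5625, r(0.125) = -1.2890625, r(0.5) = 0.
T_8 = (Δu/2)·[r(u_0) + 2r(u_1) + ... + 2r(u_{7}) + r(u_8)].
Sum = 5.203125.

5.203125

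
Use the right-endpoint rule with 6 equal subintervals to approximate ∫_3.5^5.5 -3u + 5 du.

Δu = (5.5 − 3.5)/6 = 1/3.
Right endpoints: 23/6, 25/6, 4.5, 29/6, 31/6, 5.5.
f(23/6) = -6.5, f(25/6) = -7.5, f(4.5) = -8.5, f(29/6) = -9.5, f(31/6) = -10.5, f(5.5) = -11.5.
Sum = Δu · [f(23/6) + f(25/6) + f(4.5) + ...].
Sum = -18.

-18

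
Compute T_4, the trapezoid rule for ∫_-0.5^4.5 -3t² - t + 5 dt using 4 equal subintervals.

Δt = (4.5 − (-0.5))/4 = 1.25.
f(-0.5) = 4.75, f(0.75) = 2.5625, f(2) = -9, f(3.25) = -29.9375, f(4.5) = -60.25.
T_4 = (Δt/2)·[f(t_0) + 2f(t_1) + 2f(t_2) + 2f(t_3) + f(t_4)].
Sum = -80.15625.

-80.15625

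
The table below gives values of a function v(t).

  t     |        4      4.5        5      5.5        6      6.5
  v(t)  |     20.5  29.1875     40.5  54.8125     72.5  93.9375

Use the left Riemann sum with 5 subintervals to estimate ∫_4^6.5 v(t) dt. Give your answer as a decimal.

108.75

Δt = 0.5.
Sum = 0.5·[20.5 + 29.1875 + 40.5 + 54.8125 + 72.5] = 108.75.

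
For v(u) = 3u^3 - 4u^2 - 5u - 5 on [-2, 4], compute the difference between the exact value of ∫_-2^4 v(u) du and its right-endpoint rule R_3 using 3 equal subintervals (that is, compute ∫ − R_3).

Exact integral: ∫_-2^4 v(u) du = 24.
R_3 = 182.
Error = 24 − 182 = -158.

-158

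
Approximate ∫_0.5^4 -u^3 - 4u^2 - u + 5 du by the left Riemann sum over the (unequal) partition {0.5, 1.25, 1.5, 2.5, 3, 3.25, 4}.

-97.890625

Subinterval widths: 0.75, 0.25, 1, 0.5, 0.25, 0.75.
Left endpoints: 0.5, 1.25, 1.5, 2.5, 3, 3.25.
f(0.5) = 3.375, f(1.25) = -4.453125, f(1.5) = -8.875, f(2.5) = -38.125, f(3) = -61, f(3.25) = -74.828125.
Sum = Σ Δu_i · f(u_i).
Sum = -97.890625.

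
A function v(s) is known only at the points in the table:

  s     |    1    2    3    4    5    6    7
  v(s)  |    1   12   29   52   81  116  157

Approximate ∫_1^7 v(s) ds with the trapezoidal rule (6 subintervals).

369

Δs = 1.
T_6 = (1/2)·[1 + 2·12 + 2·29 + 2·52 + 2·81 + 2·116 + 157] = 369.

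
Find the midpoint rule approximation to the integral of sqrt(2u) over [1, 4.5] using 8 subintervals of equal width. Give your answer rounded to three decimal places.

8.060

Δu = (4.5 − 1)/8 = 0.4375.
Midpoints: 1.21875, 1.65625, 2.09375, 2.53125, 2.96875, 3.40625, 3.84375, 4.28125.
f(1.21875) ≈ 1.561, f(1.65625) ≈ 1.820, f(2.09375) ≈ 2.046, f(2.53125) ≈ 2.250, f(2.96875) ≈ 2.437, f(3.40625) ≈ 2.610, f(3.84375) ≈ 2.773, f(4.28125) ≈ 2.926.
Sum = Δu · [f(1.21875) + f(1.65625) + f(2.09375) + ...].
Sum ≈ 8.060.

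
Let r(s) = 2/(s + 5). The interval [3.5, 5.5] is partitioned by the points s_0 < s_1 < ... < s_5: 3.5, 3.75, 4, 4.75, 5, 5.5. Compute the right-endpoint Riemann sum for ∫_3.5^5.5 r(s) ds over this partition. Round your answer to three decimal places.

Subinterval widths: 0.25, 0.25, 0.75, 0.25, 0.5.
Right endpoints: 3.75, 4, 4.75, 5, 5.5.
r(3.75) = 8/35, r(4) = 2/9, r(4.75) = 8/39, r(5) = 0.2, r(5.5) = 4/21.
Sum = Σ Δs_i · r(s_i).
Sum ≈ 0.412.

0.412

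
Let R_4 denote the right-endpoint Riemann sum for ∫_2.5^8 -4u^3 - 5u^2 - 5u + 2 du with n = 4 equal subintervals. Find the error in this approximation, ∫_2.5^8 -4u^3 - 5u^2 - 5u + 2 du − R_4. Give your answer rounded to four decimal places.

Exact integral: ∫_2.5^8 f(u) du ≈ -5017.604167.
R_4 = -6717.90625.
Error ≈ -5017.604167 − (-6717.90625) ≈ 1700.3021.

1700.3021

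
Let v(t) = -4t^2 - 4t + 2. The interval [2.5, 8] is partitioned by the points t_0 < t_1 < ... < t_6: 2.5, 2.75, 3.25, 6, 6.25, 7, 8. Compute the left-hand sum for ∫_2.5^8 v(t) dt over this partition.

-572.25

Subinterval widths: 0.25, 0.5, 2.75, 0.25, 0.75, 1.
Left endpoints: 2.5, 2.75, 3.25, 6, 6.25, 7.
v(2.5) = -33, v(2.75) = -39.25, v(3.25) = -53.25, v(6) = -166, v(6.25) = -179.25, v(7) = -222.
Sum = Σ Δt_i · v(t_i).
Sum = -572.25.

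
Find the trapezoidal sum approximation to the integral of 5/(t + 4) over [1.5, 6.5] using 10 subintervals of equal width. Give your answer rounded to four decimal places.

Δt = (6.5 − 1.5)/10 = 0.5.
f(1.5) = 10/11, f(2) = 5/6, f(2.5) = 10/13, f(3) = 5/7, f(3.5) = 2/3, f(4) = 0.625, f(4.5) = 10/17, f(5) = 5/9, f(5.5) = 10/19, f(6) = 0.5, f(6.5) = 10/21.
T_10 = (Δt/2)·[f(t_0) + 2f(t_1) + ... + 2f(t_{9}) + f(t_10)].
Sum ≈ 3.2356.

3.2356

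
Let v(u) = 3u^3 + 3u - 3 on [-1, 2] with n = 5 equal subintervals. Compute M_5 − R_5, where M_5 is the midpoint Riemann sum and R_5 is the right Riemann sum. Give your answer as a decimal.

M_5 = 6.345.
R_5 = 18.36.
M_5 − R_5 = -12.015.

-12.015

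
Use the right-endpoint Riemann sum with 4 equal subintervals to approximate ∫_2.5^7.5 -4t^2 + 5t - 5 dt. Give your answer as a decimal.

Δt = (7.5 − 2.5)/4 = 1.25.
Right endpoints: 3.75, 5, 6.25, 7.5.
f(3.75) = -42.5, f(5) = -80, f(6.25) = -130, f(7.5) = -192.5.
Sum = Δt · [f(3.75) + f(5) + f(6.25) + f(7.5)].
Sum = -556.25.

-556.25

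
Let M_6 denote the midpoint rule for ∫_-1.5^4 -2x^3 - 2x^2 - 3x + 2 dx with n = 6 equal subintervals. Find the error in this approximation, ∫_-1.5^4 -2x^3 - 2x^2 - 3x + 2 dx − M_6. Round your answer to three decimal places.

-3.659

Exact integral: ∫_-1.5^4 f(x) dx ≈ -180.01042.
M_6 ≈ -176.35171.
Error ≈ -180.01042 − (-176.35171) ≈ -3.659.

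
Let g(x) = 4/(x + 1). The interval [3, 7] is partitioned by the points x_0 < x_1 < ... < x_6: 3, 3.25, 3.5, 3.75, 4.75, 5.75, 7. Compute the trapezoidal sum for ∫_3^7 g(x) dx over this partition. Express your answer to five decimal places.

Subinterval widths: 0.25, 0.25, 0.25, 1, 1, 1.25.
g(3) = 1, g(3.25) = 16/17, g(3.5) = 8/9, g(3.75) = 16/19, g(4.75) = 16/23, g(5.75) = 16/27, g(7) = 0.5.
On each subinterval the trapezoid contributes (Δx_i/2)·[g(x_{i-1}) + g(x_i)].
Sum ≈ 2.78365.

2.78365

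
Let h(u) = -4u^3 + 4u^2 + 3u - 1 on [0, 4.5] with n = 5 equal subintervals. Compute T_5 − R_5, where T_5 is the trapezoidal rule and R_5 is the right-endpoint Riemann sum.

121.5

T_5 = -276.66.
R_5 = -398.16.
T_5 − R_5 = 121.5.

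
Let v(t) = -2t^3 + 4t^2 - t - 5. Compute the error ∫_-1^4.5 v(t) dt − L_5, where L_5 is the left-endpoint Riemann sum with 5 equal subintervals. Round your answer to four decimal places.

Exact integral: ∫_-1^4.5 v(t) dt ≈ -118.822917.
L_5 = -64.02.
Error ≈ -118.822917 − (-64.02) ≈ -54.8029.

-54.8029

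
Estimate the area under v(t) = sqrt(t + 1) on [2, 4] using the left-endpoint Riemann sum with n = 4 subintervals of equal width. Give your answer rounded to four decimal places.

3.8621

Δt = (4 − 2)/4 = 0.5.
Left endpoints: 2, 2.5, 3, 3.5.
v(2) ≈ 1.7321, v(2.5) ≈ 1.8708, v(3) ≈ 2.0000, v(3.5) ≈ 2.1213.
Sum = Δt · [v(2) + v(2.5) + v(3) + v(3.5)].
Sum ≈ 3.8621.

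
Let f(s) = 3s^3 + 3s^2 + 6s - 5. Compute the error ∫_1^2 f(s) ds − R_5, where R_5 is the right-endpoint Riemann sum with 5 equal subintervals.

-3.71

Exact integral: ∫_1^2 f(s) ds = 22.25.
R_5 = 25.96.
Error = 22.25 − 25.96 = -3.71.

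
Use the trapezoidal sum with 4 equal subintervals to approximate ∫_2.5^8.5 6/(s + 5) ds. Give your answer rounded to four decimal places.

Δs = (8.5 − 2.5)/4 = 1.5.
f(2.5) = 0.8, f(4) = 2/3, f(5.5) = 4/7, f(7) = 0.5, f(8.5) = 4/9.
T_4 = (Δs/2)·[f(s_0) + 2f(s_1) + 2f(s_2) + 2f(s_3) + f(s_4)].
Sum ≈ 3.5405.

3.5405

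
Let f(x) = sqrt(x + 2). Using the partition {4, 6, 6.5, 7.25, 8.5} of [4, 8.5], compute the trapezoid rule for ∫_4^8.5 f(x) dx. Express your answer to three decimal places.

Subinterval widths: 2, 0.5, 0.75, 1.25.
f(4) ≈ 2.449, f(6) ≈ 2.828, f(6.5) ≈ 2.915, f(7.25) ≈ 3.041, f(8.5) ≈ 3.240.
On each subinterval the trapezoid contributes (Δx_i/2)·[f(x_{i-1}) + f(x_i)].
Sum ≈ 12.874.

12.874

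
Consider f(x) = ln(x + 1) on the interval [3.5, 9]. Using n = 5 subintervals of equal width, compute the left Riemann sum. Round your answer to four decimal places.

10.3060

Δx = (9 − 3.5)/5 = 1.1.
Left endpoints: 3.5, 4.6, 5.7, 6.8, 7.9.
f(3.5) ≈ 1.5041, f(4.6) ≈ 1.7228, f(5.7) ≈ 1.9021, f(6.8) ≈ 2.0541, f(7.9) ≈ 2.1861.
Sum = Δx · [f(3.5) + f(4.6) + f(5.7) + f(6.8) + f(7.9)].
Sum ≈ 10.3060.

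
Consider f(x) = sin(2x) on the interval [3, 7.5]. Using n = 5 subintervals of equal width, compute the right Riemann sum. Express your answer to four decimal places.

Δx = (7.5 − 3)/5 = 0.9.
Right endpoints: 3.9, 4.8, 5.7, 6.6, 7.5.
f(3.9) ≈ 0.9985, f(4.8) ≈ -0.1743, f(5.7) ≈ -0.9193, f(6.6) ≈ 0.5921, f(7.5) ≈ 0.6503.
Sum = Δx · [f(3.9) + f(4.8) + f(5.7) + f(6.6) + f(7.5)].
Sum ≈ 1.0325.

1.0325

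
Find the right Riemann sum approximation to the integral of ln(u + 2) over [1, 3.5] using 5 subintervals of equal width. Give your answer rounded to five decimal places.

3.72866

Δu = (3.5 − 1)/5 = 0.5.
Right endpoints: 1.5, 2, 2.5, 3, 3.5.
f(1.5) ≈ 1.25276, f(2) ≈ 1.38629, f(2.5) ≈ 1.50408, f(3) ≈ 1.60944, f(3.5) ≈ 1.70475.
Sum = Δu · [f(1.5) + f(2) + f(2.5) + f(3) + f(3.5)].
Sum ≈ 3.72866.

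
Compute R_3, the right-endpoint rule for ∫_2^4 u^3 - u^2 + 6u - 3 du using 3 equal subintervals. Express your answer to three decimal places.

Δu = (4 − 2)/3 = 2/3.
Right endpoints: 8/3, 10/3, 4.
f(8/3) = 671/27, f(10/3) = 1159/27, f(4) = 69.
Sum = Δu · [f(8/3) + f(10/3) + f(4)].
Sum ≈ 91.185.

91.185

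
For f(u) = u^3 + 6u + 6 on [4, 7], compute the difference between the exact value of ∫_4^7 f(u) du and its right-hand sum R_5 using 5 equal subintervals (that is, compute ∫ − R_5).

Exact integral: ∫_4^7 f(u) du = 653.25.
R_5 = 745.32.
Error = 653.25 − 745.32 = -92.07.

-92.07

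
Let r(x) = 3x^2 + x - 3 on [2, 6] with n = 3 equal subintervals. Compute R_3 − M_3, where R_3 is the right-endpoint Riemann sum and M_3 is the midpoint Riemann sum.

R_3 ≈ 282.2222222.
M_3 ≈ 210.2222222.
R_3 − M_3 = 72.

72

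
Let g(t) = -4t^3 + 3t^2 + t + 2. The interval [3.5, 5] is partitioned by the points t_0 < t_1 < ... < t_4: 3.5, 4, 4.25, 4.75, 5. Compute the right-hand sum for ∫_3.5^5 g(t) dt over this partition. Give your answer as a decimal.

-444.28125

Subinterval widths: 0.5, 0.25, 0.5, 0.25.
Right endpoints: 4, 4.25, 4.75, 5.
g(4) = -202, g(4.25) = -246.625, g(4.75) = -354.25, g(5) = -418.
Sum = Σ Δt_i · g(t_i).
Sum = -444.28125.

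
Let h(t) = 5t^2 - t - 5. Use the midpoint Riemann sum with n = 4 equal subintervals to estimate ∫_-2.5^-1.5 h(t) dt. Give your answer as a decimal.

17.390625

Δt = (-1.5 − (-2.5))/4 = 0.25.
Midpoints: -2.375, -2.125, -1.875, -1.625.
h(-2.375) = 25.578125, h(-2.125) = 19.703125, h(-1.875) = 14.453125, h(-1.625) = 9.828125.
Sum = Δt · [h(-2.375) + h(-2.125) + h(-1.875) + h(-1.625)].
Sum = 17.390625.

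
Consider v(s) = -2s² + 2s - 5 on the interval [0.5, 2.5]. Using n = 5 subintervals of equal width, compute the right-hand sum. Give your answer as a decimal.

-16.04

Δs = (2.5 − 0.5)/5 = 0.4.
Right endpoints: 0.9, 1.3, 1.7, 2.1, 2.5.
v(0.9) = -4.82, v(1.3) = -5.78, v(1.7) = -7.38, v(2.1) = -9.62, v(2.5) = -12.5.
Sum = Δs · [v(0.9) + v(1.3) + v(1.7) + v(2.1) + v(2.5)].
Sum = -16.04.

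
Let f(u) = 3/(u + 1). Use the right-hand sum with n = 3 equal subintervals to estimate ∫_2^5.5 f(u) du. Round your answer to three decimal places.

Δu = (5.5 − 2)/3 = 7/6.
Right endpoints: 19/6, 13/3, 5.5.
f(19/6) = 0.72, f(13/3) = 0.5625, f(5.5) = 6/13.
Sum = Δu · [f(19/6) + f(13/3) + f(5.5)].
Sum ≈ 2.035.

2.035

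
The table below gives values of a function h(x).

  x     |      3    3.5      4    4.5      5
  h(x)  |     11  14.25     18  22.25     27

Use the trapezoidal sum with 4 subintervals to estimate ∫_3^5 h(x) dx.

Δx = 0.5.
T_4 = (0.5/2)·[11 + 2·14.25 + 2·18 + 2·22.25 + 27] = 36.75.

36.75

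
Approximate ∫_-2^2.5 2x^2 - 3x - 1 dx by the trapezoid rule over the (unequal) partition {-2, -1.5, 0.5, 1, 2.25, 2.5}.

Subinterval widths: 0.5, 2, 0.5, 1.25, 0.25.
f(-2) = 13, f(-1.5) = 8, f(0.5) = -2, f(1) = -2, f(2.25) = 2.375, f(2.5) = 4.
On each subinterval the trapezoid contributes (Δx_i/2)·[f(x_{i-1}) + f(x_i)].
Sum = 11.28125.

11.28125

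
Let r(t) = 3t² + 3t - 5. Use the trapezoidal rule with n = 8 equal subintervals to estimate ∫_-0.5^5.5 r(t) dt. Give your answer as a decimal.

Δt = (5.5 − (-0.5))/8 = 0.75.
r(-0.5) = -5.75, r(0.25) = -4.0625, r(1) = 1, r(1.75) = 9.4375, r(2.5) = 21.25, r(3.25) = 36.4375, r(4) = 55, r(4.75) = 76.9375, r(5.5) = 102.25.
T_8 = (Δt/2)·[r(t_0) + 2r(t_1) + ... + 2r(t_{7}) + r(t_8)].
Sum = 183.1875.

183.1875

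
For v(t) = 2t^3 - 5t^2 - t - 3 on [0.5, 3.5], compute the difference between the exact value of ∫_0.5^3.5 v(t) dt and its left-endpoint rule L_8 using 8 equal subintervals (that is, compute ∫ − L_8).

Exact integral: ∫_0.5^3.5 v(t) dt = -11.25.
L_8 = -14.9765625.
Error = -11.25 − (-14.9765625) = 3.7265625.

3.7265625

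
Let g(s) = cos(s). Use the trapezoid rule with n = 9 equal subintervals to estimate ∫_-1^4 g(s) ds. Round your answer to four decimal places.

Δs = (4 − (-1))/9 = 5/9.
g(-1) ≈ 0.5403, g(-4/9) ≈ 0.9028, g(1/9) ≈ 0.9938, g(2/3) ≈ 0.7859, g(11/9) ≈ 0.3416, g(16/9) ≈ -0.2055, g(7/3) ≈ -0.6908, g(26/9) ≈ -0.9682, g(31/9) ≈ -0.9545, g(4) ≈ -0.6536.
T_9 = (Δs/2)·[g(s_0) + 2g(s_1) + ... + 2g(s_{8}) + g(s_9)].
Sum ≈ 0.0825.

0.0825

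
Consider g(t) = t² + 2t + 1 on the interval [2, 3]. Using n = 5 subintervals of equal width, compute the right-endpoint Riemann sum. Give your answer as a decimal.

Δt = (3 − 2)/5 = 0.2.
Right endpoints: 2.2, 2.4, 2.6, 2.8, 3.
g(2.2) = 10.24, g(2.4) = 11.56, g(2.6) = 12.96, g(2.8) = 14.44, g(3) = 16.
Sum = Δt · [g(2.2) + g(2.4) + g(2.6) + g(2.8) + g(3)].
Sum = 13.04.

13.04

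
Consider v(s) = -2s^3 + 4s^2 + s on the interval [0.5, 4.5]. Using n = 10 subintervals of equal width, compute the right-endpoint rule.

Δs = (4.5 − 0.5)/10 = 0.4.
Right endpoints: 0.9, 1.3, 1.7, 2.1, 2.5, 2.9, 3.3, 3.7, 4.1, 4.5.
v(0.9) = 2.682, v(1.3) = 3.666, v(1.7) = 3.434, v(2.1) = 1.218, v(2.5) = -3.75, v(2.9) = -12.238, v(3.3) = -25.014, v(3.7) = -42.846, v(4.1) = -66.502, v(4.5) = -96.75.
Sum = Δs · [v(0.9) + v(1.3) + v(1.7) + ...].
Sum = -94.44.

-94.44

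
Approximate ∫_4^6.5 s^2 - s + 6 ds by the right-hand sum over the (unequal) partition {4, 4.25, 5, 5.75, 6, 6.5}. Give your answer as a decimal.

Subinterval widths: 0.25, 0.75, 0.75, 0.25, 0.5.
Right endpoints: 4.25, 5, 5.75, 6, 6.5.
f(4.25) = 19.8125, f(5) = 26, f(5.75) = 33.3125, f(6) = 36, f(6.5) = 41.75.
Sum = Σ Δs_i · f(s_i).
Sum = 79.3125.

79.3125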